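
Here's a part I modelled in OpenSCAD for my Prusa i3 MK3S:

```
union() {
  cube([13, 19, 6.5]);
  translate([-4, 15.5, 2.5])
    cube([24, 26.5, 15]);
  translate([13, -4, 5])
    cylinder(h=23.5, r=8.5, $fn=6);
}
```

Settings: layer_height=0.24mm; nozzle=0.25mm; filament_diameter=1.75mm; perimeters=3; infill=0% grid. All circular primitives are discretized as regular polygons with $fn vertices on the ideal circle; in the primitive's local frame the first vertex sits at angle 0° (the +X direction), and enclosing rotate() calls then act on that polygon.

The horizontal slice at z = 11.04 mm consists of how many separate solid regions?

At z = 11.04 mm: the cube is absent (z outside [0, 6.5]); the cube at (-4, 15.5) is present — its section is the full 24×26.5 rectangle; the cylinder at (13, -4): section is a regular 6-gon, circumradius r=8.5; Taking the union: the 2 present regions are separate (no shared area or edge), so areas and boundary lengths simply add and each stays a separate island — 2 connected regions. The result has 2 disconnected regions.

2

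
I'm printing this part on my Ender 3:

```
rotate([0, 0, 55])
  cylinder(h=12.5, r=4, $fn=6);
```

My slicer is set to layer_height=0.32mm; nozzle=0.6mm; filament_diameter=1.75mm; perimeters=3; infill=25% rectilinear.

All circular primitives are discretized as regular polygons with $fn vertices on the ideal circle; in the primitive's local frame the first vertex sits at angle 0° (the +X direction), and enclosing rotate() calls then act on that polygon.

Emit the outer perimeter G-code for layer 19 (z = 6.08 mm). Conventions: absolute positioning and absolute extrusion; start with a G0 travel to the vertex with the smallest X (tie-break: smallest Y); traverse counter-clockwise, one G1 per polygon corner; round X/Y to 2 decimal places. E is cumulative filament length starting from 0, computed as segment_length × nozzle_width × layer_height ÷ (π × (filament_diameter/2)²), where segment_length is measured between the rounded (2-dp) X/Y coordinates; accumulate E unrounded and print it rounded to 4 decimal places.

G0 X-3.98 Y0.35 Z6.08
G1 X-2.29 Y-3.28 E0.3196
G1 X1.69 Y-3.63 E0.6386
G1 X3.98 Y-0.35 E0.9579
G1 X2.29 Y3.28 E1.2775
G1 X-1.69 Y3.63 E1.5964
G1 X-3.98 Y0.35 E1.9158

At z = 6.08 mm: the cylinder: section is a regular 6-gon, circumradius r=4; (rotated 55° about Z; rotation is an isometry so areas/perimeters/island counts are preserved). The outline is a single polygon with 6 vertices. Extrusion per mm of travel: 0.6 × 0.32 / (π × 0.875²) = 0.079824. Accumulating E over each segment gives final E = 1.9158.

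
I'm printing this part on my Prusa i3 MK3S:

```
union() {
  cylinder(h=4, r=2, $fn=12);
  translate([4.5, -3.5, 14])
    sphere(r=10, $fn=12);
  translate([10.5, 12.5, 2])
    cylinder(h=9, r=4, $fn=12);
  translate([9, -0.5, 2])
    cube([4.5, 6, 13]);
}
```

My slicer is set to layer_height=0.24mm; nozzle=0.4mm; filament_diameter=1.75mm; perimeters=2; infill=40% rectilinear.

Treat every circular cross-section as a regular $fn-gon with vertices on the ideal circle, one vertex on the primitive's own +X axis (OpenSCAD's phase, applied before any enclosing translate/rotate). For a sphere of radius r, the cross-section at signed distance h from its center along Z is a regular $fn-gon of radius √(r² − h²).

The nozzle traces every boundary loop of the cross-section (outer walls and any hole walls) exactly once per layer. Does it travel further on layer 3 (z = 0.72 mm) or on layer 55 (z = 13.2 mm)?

Layer 3 (z = 0.72): the cylinder: section is a regular 12-gon, circumradius r=2 (perimeter = 2·12·2.000·sin(180°/12) = 12.42 mm); the sphere at (4.5, -3.5) does not reach this height (|z−center|=13.280 > r=10); the cylinder at (10.5, 12.5) does not reach this height (z outside [2, 11]); the cube at (9, -0.5) is not intersected at this z (z outside [2, 15]); Combining (union): only the r=2 cylinder is present, so the union is just that shape — boundary = 12.42 mm. So its perimeter = 12.42 mm. Layer 55 (z = 13.2): the cylinder is not intersected at this z (z outside [0, 4]); the sphere at (4.5, -3.5): section is a regular 12-gon, circumradius = √(r²−h²) = √(10²−0.8²) = 9.968 (perimeter = 2·12·9.968·sin(180°/12) = 61.92 mm); the cylinder at (10.5, 12.5) is absent (z outside [2, 11]); the cube at (9, -0.5) is present — its section is the full 4.5×6 rectangle (perimeter 21.00 mm); Taking the union: the regions partially overlap (shared area 17.13 mm²), so the edge portions inside another operand are dropped and the merged outline is re-measured after clipping — boundary = 64.96 mm. So its perimeter = 64.96 mm. Layer 55 is larger (64.96 vs 12.42 mm).

layer 55 (z = 13.2 mm)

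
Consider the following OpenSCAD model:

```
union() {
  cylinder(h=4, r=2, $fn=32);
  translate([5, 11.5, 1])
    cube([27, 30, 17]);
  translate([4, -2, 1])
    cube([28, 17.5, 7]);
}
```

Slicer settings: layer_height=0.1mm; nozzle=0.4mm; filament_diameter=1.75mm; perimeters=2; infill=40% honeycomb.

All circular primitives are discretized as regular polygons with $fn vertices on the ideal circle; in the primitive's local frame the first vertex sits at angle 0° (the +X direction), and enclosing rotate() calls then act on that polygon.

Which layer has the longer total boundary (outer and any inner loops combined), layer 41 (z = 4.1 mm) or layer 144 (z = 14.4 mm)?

Layer 41 (z = 4.1): the cylinder is not intersected at this z (z outside [0, 4]); the cube at (5, 11.5) (footprint 27×30) is included at this height (perimeter 114.00 mm); the 28×17.5 cube at (4, -2) contributes its full rectangle (perimeter 91.00 mm); Merging all regions: the regions partially overlap (shared area 108.00 mm²), so the edge portions inside another operand are dropped and the merged outline is re-measured after clipping — boundary = 143.00 mm. So its perimeter = 143.00 mm. Layer 144 (z = 14.4): the cylinder is absent (z outside [0, 4]); the cube at (5, 11.5) (footprint 27×30) is included at this height (perimeter 114.00 mm); the cube at (4, -2) is absent (z outside [1, 8]); Combining (union): only the 27×30 cube at (5, 11.5) is present, so the union is just that shape — boundary = 114.00 mm. So its perimeter = 114.00 mm. Layer 41 is larger (143.00 vs 114.00 mm).

layer 41 (z = 4.1 mm)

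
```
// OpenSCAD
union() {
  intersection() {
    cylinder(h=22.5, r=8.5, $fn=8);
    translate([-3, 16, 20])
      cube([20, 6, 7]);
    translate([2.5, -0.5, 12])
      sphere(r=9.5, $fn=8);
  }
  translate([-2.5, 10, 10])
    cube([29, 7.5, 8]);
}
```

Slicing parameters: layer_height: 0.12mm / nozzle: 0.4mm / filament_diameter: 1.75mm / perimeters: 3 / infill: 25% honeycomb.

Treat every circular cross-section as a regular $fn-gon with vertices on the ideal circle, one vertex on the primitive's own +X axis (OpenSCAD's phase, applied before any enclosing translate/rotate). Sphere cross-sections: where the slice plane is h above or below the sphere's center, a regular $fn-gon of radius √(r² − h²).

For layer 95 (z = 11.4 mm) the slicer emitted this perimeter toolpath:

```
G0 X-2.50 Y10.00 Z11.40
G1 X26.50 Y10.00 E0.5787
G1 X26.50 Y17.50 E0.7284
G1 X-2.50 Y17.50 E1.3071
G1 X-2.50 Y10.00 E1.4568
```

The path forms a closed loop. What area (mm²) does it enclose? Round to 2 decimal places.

Apply the shoelace formula to the sequence of (X, Y) vertices; enclosed area = 217.50 mm².

217.50 mm²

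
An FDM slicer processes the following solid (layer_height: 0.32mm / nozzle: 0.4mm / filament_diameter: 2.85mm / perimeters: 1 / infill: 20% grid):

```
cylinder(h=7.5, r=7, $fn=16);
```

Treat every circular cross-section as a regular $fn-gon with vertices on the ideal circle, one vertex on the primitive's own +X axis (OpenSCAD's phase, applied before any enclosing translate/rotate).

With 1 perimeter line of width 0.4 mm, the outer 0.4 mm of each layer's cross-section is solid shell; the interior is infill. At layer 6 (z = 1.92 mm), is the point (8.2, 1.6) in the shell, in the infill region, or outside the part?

At z = 1.92 mm: the cylinder: section is a regular 16-gon, circumradius r=7. Overall, the cross-section is a single solid region. The nearest boundary edge runs (7.00, 0.00)→(6.47, 2.68); distance from the point to it = 1.49 mm. The point is not inside any of the regions above, so it lies outside the cross-section (1.49 mm from the nearest boundary).

outside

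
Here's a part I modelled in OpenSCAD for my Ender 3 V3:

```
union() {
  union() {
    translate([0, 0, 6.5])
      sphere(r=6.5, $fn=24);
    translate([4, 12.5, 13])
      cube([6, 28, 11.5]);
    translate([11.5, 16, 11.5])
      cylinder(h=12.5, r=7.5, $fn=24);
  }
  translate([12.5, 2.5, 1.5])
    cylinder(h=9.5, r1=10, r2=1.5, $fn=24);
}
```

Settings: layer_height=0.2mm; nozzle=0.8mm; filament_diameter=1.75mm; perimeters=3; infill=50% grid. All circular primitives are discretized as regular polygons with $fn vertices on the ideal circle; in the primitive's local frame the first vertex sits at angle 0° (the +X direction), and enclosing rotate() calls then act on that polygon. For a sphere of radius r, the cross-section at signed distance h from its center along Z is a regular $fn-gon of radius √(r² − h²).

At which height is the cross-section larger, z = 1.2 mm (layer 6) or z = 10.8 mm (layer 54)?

Layer 6 (z = 1.2): the r=6.5 sphere contributes a regular 24-gon of circumradius √(6.5²−5.3²) = 3.763 (area = (24/2)·3.763²·sin(360°/24) = 43.98 mm²); the cube at (4, 12.5) does not reach this height (z outside [13, 24.5]); the cylinder at (11.5, 16) is absent (z outside [11.5, 24]); Combining (union): only the r=6.5 sphere is present, so the union is just that shape — area = 43.98 mm²; the cone at (12.5, 2.5) is not intersected at this z (z outside [1.5, 11]); Merging all regions: only that combined region is present, so the union is just that shape — area = 43.98 mm². So its area = 43.98 mm². Layer 54 (z = 10.8): the r=6.5 sphere slices to a regular 24-gon of circumradius 4.874 (√(r²−h²) with h=4.3 from center) (area = (24/2)·4.874²·sin(360°/24) = 73.79 mm²); the cube at (4, 12.5) is not intersected at this z (z outside [13, 24.5]); the cylinder at (11.5, 16) is not intersected at this z (z outside [11.5, 24]); Combining (union): only the r=6.5 sphere is present, so the union is just that shape — area = 73.79 mm²; the cone at (12.5, 2.5): at t=0.979 of its height the radius interpolates to r₁+(r₂−r₁)t = 1.679, giving a regular 24-gon of that circumradius (area = (24/2)·1.679²·sin(360°/24) = 8.75 mm²); Taking the union: the 2 present regions are separate (no shared area or edge), so areas and boundary lengths simply add and each stays a separate island — area = 82.55 mm². So its area = 82.55 mm². Layer 54 is larger (82.55 vs 43.98 mm²).

layer 54 (z = 10.8 mm)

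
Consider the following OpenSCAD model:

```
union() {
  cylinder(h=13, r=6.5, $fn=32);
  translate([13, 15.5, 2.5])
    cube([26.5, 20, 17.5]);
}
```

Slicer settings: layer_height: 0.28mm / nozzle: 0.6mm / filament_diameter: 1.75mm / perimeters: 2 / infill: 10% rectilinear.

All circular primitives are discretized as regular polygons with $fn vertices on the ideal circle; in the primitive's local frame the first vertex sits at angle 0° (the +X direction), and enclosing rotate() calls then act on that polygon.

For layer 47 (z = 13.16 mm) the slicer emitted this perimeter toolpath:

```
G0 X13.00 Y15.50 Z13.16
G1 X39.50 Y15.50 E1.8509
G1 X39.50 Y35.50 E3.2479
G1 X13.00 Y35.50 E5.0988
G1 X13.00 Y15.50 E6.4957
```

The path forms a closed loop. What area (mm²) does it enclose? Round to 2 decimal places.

530.00 mm²

Apply the shoelace formula to the sequence of (X, Y) vertices; enclosed area = 530.00 mm².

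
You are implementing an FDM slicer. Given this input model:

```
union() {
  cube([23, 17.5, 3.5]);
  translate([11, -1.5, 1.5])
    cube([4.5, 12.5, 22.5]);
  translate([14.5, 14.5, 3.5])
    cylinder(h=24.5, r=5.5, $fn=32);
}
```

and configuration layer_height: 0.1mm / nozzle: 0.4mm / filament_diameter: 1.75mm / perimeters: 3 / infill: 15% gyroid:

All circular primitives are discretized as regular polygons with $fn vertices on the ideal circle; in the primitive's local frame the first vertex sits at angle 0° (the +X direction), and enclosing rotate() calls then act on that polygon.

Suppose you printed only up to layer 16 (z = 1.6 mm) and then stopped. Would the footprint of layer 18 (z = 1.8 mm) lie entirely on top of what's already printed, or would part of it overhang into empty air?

Compare the two slices. At z = 1.6: the cube (footprint 23×17.5) is included at this height (area 402.50 mm²); the cube at (11, -1.5) (footprint 4.5×12.5) is included at this height (area 56.25 mm²); the cylinder at (14.5, 14.5) is not intersected at this z (z outside [3.5, 28]); Taking the union: the regions partially overlap — summed areas 458.75 mm² minus the doubly-counted overlap 49.50 mm² gives 409.25 mm² — area = 409.25 mm². At z = 1.8: the 23×17.5 cube contributes its full rectangle (area 402.50 mm²); the cube at (11, -1.5) is present — its section is the full 4.5×12.5 rectangle (area 56.25 mm²); the cylinder at (14.5, 14.5) is not intersected at this z (z outside [3.5, 28]); Merging all regions: the regions partially overlap — summed areas 458.75 mm² minus the doubly-counted overlap 49.50 mm² gives 409.25 mm² — area = 409.25 mm². Checking containment: the cross-section at z = 1.8 is a subset of the cross-section at z = 1.6.

entirely on top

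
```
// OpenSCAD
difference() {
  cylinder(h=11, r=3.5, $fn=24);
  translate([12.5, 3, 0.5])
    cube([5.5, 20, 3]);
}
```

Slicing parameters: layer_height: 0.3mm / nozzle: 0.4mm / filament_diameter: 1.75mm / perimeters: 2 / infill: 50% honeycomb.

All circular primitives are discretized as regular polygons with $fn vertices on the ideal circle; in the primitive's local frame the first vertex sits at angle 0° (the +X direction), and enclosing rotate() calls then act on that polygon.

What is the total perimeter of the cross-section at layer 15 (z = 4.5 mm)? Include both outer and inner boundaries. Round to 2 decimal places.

At z = 4.5 mm: the cylinder: section is a regular 24-gon, circumradius r=3.5 (perimeter = 2·24·3.500·sin(180°/24) = 21.93 mm); the cube at (12.5, 3) is not intersected at this z (z outside [0.5, 3.5]); Subtracting the remaining from the first: none of the subtracted shapes is present at this height, so the r=3.5 cylinder is unchanged — boundary = 21.93 mm. Overall, the cross-section is a single solid region. Total boundary length (outer) = 21.93 mm.

21.93 mm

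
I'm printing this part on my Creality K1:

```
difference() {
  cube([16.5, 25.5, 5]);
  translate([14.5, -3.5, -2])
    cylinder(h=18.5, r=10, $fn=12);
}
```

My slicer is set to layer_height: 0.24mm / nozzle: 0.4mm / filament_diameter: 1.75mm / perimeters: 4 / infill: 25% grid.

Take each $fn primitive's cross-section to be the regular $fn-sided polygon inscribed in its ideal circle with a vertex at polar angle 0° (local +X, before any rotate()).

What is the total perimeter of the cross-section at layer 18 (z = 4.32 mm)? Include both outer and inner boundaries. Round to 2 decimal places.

80.95 mm

At z = 4.32 mm: the cube is present — its section is the full 16.5×25.5 rectangle (perimeter 84.00 mm); the cylinder at (14.5, -3.5): section is a regular 12-gon, circumradius r=10 (perimeter = 2·12·10.000·sin(180°/12) = 62.12 mm); After the difference (first − rest): starting from the 16.5×25.5 cube, the r=10 cylinder at (14.5, -3.5) partially overlaps it — only the 54.11 mm² overlap (of its 300.00 mm²) is removed, clipping the outline — boundary = 80.95 mm. Overall, the cross-section is a single solid region. Total boundary length (outer) = 80.95 mm.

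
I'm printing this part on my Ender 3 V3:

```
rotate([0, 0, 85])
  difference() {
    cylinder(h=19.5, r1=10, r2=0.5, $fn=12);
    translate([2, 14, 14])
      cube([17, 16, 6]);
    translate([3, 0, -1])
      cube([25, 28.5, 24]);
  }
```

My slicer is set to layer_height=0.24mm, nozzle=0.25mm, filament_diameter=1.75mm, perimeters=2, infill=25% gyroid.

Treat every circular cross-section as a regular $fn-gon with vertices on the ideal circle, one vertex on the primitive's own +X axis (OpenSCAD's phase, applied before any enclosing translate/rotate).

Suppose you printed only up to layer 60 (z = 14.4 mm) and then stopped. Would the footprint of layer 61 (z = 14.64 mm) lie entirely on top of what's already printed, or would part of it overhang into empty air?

Compare the two slices. At z = 14.4: the cone: at t=0.738 of its height the radius interpolates to r₁+(r₂−r₁)t = 2.985, giving a regular 12-gon of that circumradius (area = (12/2)·2.985²·sin(360°/12) = 26.72 mm²); the cube at (2, 14) (footprint 17×16) is included at this height (area 272.00 mm²); the cube at (3, 0) is present — its section is the full 25×28.5 rectangle (area 712.50 mm²); Taking the first minus the rest: starting from the cone (26.72 mm²), the 17×16 cube at (2, 14) misses the remaining region (no effect); the 25×28.5 cube at (3, 0) misses the remaining region (no effect) — area = 26.72 mm²; (rotated 85° about Z; rotation is an isometry so areas/perimeters/island counts are preserved). At z = 14.64: the cone (r1=10→r2=0.5) has section circumradius 2.868 here — a regular 12-gon (area = (12/2)·2.868²·sin(360°/12) = 24.67 mm²); the cube at (2, 14) (footprint 17×16) is included at this height (area 272.00 mm²); the 25×28.5 cube at (3, 0) contributes its full rectangle (area 712.50 mm²); Subtracting the remaining from the first: starting from the cone (24.67 mm²), the 17×16 cube at (2, 14) misses the remaining region (no effect); the 25×28.5 cube at (3, 0) misses the remaining region (no effect) — area = 24.67 mm²; (whole slice rotated 85° about Z — lengths, areas and connectivity unchanged). Checking containment: the cross-section at z = 14.64 is a subset of the cross-section at z = 14.4.

entirely on top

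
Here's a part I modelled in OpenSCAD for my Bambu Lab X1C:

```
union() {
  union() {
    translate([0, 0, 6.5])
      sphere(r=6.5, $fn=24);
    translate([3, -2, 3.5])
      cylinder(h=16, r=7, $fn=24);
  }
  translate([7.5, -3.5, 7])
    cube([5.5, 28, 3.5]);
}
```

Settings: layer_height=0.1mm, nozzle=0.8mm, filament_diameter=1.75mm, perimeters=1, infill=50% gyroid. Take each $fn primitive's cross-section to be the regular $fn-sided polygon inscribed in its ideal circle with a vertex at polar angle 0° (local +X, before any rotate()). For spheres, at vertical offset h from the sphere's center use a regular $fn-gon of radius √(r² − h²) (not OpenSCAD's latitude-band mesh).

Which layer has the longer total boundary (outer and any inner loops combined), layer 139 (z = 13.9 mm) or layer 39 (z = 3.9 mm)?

layer 39 (z = 3.9 mm)

Layer 139 (z = 13.9): the sphere does not reach this height (|z−center|=7.400 > r=6.5); the r=7 cylinder at (3, -2) contributes a regular 24-gon of circumradius 7 (perimeter = 2·24·7.000·sin(180°/24) = 43.86 mm); Merging all regions: only the r=7 cylinder at (3, -2) is present, so the union is just that shape — boundary = 43.86 mm; the cube at (7.5, -3.5) is not intersected at this z (z outside [7, 10.5]); Combining (union): only that combined region is present, so the union is just that shape — boundary = 43.86 mm. So its perimeter = 43.86 mm. Layer 39 (z = 3.9): the sphere: section is a regular 24-gon, circumradius = √(r²−h²) = √(6.5²−2.6²) = 5.957 (perimeter = 2·24·5.957·sin(180°/24) = 37.32 mm); the r=7 cylinder at (3, -2) contributes a regular 24-gon of circumradius 7 (perimeter = 2·24·7.000·sin(180°/24) = 43.86 mm); Taking the union: the regions partially overlap (shared area 83.36 mm²), so the edge portions inside another operand are dropped and the merged outline is re-measured after clipping — boundary = 48.21 mm; the cube at (7.5, -3.5) is not intersected at this z (z outside [7, 10.5]); Combining (union): only the result so far is present, so the union is just that shape — boundary = 48.21 mm. So its perimeter = 48.21 mm. Layer 39 is larger (48.21 vs 43.86 mm).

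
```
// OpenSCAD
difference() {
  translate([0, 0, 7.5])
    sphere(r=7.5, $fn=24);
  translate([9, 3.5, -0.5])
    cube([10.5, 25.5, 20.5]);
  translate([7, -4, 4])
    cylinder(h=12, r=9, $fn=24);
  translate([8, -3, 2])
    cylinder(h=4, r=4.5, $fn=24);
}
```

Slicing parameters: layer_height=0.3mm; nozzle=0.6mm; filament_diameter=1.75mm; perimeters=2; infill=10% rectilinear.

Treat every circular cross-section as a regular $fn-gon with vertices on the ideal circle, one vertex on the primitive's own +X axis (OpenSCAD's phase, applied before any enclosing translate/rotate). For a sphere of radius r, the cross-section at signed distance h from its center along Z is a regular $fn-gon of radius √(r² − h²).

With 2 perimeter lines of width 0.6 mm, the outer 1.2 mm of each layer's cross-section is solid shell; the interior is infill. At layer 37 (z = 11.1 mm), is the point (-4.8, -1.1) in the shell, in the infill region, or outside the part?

At z = 11.1 mm: the sphere: section is a regular 24-gon, circumradius = √(r²−h²) = √(7.5²−3.6²) = 6.580; the 10.5×25.5 cube at (9, 3.5) contributes its full rectangle; the r=9 cylinder at (7, -4) contributes a regular 24-gon of circumradius 9; the cylinder at (8, -3) does not reach this height (z outside [2, 6]); After the difference (first − rest): starting from the r=7.5 sphere, the 10.5×25.5 cube at (9, 3.5) misses the remaining region (no effect); the r=9 cylinder at (7, -4) partially overlaps it — only the 67.65 mm² overlap (of its 251.57 mm²) is removed, clipping the outline — 1 connected region. Overall, the cross-section is a single solid region. The nearest boundary edge runs (-6.36, -1.70)→(-6.58, 0.00); distance from the point to it = 1.62 mm. The point is inside the cross-section and 1.62 mm from the nearest boundary — more than the 1.2 mm shell width (2 × 0.6), so it's in the infill interior.

infill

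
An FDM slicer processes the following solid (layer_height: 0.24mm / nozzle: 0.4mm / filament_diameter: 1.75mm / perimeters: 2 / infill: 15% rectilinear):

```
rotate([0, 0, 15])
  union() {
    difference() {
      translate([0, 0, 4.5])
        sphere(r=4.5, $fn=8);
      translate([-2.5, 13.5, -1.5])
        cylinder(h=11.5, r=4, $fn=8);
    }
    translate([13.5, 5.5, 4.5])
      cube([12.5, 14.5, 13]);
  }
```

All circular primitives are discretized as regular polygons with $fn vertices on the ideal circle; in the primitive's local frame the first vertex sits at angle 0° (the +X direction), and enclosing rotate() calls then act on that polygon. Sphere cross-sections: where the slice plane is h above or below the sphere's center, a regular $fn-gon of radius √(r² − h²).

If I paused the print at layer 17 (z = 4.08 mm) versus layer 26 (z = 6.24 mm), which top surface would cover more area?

Layer 17 (z = 4.08): the sphere: section is a regular 8-gon, circumradius = √(r²−h²) = √(4.5²−0.42²) = 4.480 (area = (8/2)·4.480²·sin(360°/8) = 56.78 mm²); the cylinder at (-2.5, 13.5): section is a regular 8-gon, circumradius r=4 (area = (8/2)·4.000²·sin(360°/8) = 45.25 mm²); After the difference (first − rest): starting from the r=4.5 sphere (56.78 mm²), the r=4 cylinder at (-2.5, 13.5) misses the remaining region (no effect) — area = 56.78 mm²; the cube at (13.5, 5.5) is not intersected at this z (z outside [4.5, 17.5]); Merging all regions: only that combined region is present, so the union is just that shape — area = 56.78 mm²; (rotated 15° about Z; rotation is an isometry so areas/perimeters/island counts are preserved). So its area = 56.78 mm². Layer 26 (z = 6.24): the r=4.5 sphere contributes a regular 8-gon of circumradius √(4.5²−1.74²) = 4.150 (area = (8/2)·4.150²·sin(360°/8) = 48.71 mm²); the r=4 cylinder at (-2.5, 13.5) gives a regular 8-gon of circumradius 4 (constant along its height) (area = (8/2)·4.000²·sin(360°/8) = 45.25 mm²); Taking the first minus the rest: starting from the r=4.5 sphere (48.71 mm²), the r=4 cylinder at (-2.5, 13.5) misses the remaining region (no effect) — area = 48.71 mm²; the 12.5×14.5 cube at (13.5, 5.5) contributes its full rectangle (area 181.25 mm²); Merging all regions: the 2 present regions are separate (no shared area or edge), so areas and boundary lengths simply add and each stays a separate island — area = 229.96 mm²; (rotated 15° about Z; rotation is an isometry so areas/perimeters/island counts are preserved). So its area = 229.96 mm². Layer 26 is larger (229.96 vs 56.78 mm²).

layer 26 (z = 6.24 mm)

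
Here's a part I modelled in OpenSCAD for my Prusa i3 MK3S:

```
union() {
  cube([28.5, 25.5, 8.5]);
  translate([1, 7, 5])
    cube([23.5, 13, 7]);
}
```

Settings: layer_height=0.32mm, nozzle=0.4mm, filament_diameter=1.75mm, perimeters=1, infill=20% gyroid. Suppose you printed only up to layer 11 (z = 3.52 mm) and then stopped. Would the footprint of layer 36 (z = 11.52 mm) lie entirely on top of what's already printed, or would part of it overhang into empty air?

Compare the two slices. At z = 3.52: the 28.5×25.5 cube contributes its full rectangle (area 726.75 mm²); the cube at (1, 7) does not reach this height (z outside [5, 12]); Combining (union): only the 28.5×25.5 cube is present, so the union is just that shape — area = 726.75 mm². At z = 11.52: the cube is absent (z outside [0, 8.5]); the 23.5×13 cube at (1, 7) contributes its full rectangle (area 305.50 mm²); Taking the union: only the 23.5×13 cube at (1, 7) is present, so the union is just that shape — area = 305.50 mm². Checking containment: the cross-section at z = 11.52 is a subset of the cross-section at z = 3.52.

entirely on top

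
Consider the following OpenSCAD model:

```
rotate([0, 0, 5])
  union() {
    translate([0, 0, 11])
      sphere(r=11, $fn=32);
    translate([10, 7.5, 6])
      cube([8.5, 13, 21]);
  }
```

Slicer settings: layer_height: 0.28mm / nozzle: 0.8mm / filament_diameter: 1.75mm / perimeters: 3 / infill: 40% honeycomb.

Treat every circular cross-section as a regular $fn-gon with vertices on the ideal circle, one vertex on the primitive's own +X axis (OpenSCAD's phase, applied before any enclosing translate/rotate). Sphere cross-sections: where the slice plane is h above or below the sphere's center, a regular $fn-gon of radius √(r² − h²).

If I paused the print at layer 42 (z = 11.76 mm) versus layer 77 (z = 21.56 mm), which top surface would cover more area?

layer 42 (z = 11.76 mm)

Layer 42 (z = 11.76): the sphere: section is a regular 32-gon, circumradius = √(r²−h²) = √(11²−0.76²) = 10.974 (area = (32/2)·10.974²·sin(360°/32) = 375.89 mm²); the cube at (10, 7.5) (footprint 8.5×13) is included at this height (area 110.50 mm²); Combining (union): the 2 present regions are separate (no shared area or edge), so areas and boundary lengths simply add and each stays a separate island — area = 486.39 mm²; (whole slice rotated 5° about Z — lengths, areas and connectivity unchanged). So its area = 486.39 mm². Layer 77 (z = 21.56): the r=11 sphere contributes a regular 32-gon of circumradius √(11²−10.56²) = 3.080 (area = (32/2)·3.080²·sin(360°/32) = 29.61 mm²); the cube at (10, 7.5) (footprint 8.5×13) is included at this height (area 110.50 mm²); Combining (union): the 2 present regions are separate (no shared area or edge), so areas and boundary lengths simply add and each stays a separate island — area = 140.11 mm²; (whole slice rotated 5° about Z — lengths, areas and connectivity unchanged). So its area = 140.11 mm². Layer 42 is larger (486.39 vs 140.11 mm²).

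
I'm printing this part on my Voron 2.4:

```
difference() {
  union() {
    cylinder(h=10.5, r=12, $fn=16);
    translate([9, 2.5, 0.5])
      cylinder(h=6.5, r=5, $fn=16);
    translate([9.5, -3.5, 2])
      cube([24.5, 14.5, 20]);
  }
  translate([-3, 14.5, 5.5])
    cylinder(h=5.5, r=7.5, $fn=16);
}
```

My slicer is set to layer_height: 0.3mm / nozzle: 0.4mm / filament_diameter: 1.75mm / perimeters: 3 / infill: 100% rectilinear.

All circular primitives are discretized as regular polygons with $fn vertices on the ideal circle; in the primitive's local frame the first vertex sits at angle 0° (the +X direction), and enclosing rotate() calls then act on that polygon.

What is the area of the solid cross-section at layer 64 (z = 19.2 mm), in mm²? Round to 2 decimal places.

355.25 mm²

At z = 19.2 mm: the cylinder is not intersected at this z (z outside [0, 10.5]); the cylinder at (9, 2.5) is not intersected at this z (z outside [0.5, 7]); the cube at (9.5, -3.5) is present — its section is the full 24.5×14.5 rectangle (area 355.25 mm²); Combining (union): only the 24.5×14.5 cube at (9.5, -3.5) is present, so the union is just that shape — area = 355.25 mm²; the cylinder at (-3, 14.5) is not intersected at this z (z outside [5.5, 11]); Subtracting the remaining from the first: none of the subtracted shapes is present at this height, so the result so far is unchanged — area = 355.25 mm². Overall, the cross-section is a single solid region. Net area = 355.25 mm².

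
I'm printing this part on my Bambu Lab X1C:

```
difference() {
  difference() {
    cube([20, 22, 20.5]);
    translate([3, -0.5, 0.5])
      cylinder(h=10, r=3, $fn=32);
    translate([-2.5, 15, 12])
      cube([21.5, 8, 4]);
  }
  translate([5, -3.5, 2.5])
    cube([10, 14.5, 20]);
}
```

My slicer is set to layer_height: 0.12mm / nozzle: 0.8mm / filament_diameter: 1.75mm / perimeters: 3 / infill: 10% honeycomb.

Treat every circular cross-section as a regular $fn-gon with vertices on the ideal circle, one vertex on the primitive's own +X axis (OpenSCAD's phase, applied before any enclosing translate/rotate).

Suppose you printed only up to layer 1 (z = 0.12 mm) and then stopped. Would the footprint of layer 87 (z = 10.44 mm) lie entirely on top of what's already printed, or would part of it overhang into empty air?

entirely on top

Compare the two slices. At z = 0.12: the cube is present — its section is the full 20×22 rectangle (area 440.00 mm²); the cylinder at (3, -0.5) does not reach this height (z outside [0.5, 10.5]); the cube at (-2.5, 15) is absent (z outside [12, 16]); After the difference (first − rest): none of the subtracted shapes is present at this height, so the 20×22 cube is unchanged — area = 440.00 mm²; the cube at (5, -3.5) is absent (z outside [2.5, 22.5]); After the difference (first − rest): none of the subtracted shapes is present at this height, so the result so far is unchanged — area = 440.00 mm². At z = 10.44: the 20×22 cube contributes its full rectangle (area 440.00 mm²); the r=3 cylinder at (3, -0.5) contributes a regular 32-gon of circumradius 3 (area = (32/2)·3.000²·sin(360°/32) = 28.09 mm²); the cube at (-2.5, 15) is absent (z outside [12, 16]); Subtracting the remaining from the first: starting from the 20×22 cube (440.00 mm²), the r=3 cylinder at (3, -0.5) partially overlaps it — only the 11.07 mm² overlap (of its 28.09 mm²) is removed, clipping the outline — area = 428.93 mm²; the 10×14.5 cube at (5, -3.5) contributes its full rectangle (area 145.00 mm²); After the difference (first − rest): starting from that combined region (428.93 mm²), the 10×14.5 cube at (5, -3.5) partially overlaps it — only the 108.96 mm² overlap (of its 145.00 mm²) is removed, clipping the outline — area = 319.97 mm². Checking containment: the cross-section at z = 10.44 is a subset of the cross-section at z = 0.12.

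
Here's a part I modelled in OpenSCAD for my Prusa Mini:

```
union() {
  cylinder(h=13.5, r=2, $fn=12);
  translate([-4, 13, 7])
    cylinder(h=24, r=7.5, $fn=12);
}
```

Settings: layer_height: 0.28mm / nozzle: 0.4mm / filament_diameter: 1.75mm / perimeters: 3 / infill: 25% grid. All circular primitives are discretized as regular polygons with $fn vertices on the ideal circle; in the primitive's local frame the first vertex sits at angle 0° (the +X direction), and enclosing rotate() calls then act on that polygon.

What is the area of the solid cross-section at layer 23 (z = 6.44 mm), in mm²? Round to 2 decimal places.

At z = 6.44 mm: the r=2 cylinder contributes a regular 12-gon of circumradius 2 (area = (12/2)·2.000²·sin(360°/12) = 12.00 mm²); the cylinder at (-4, 13) is absent (z outside [7, 31]); Merging all regions: only the r=2 cylinder is present, so the union is just that shape — area = 12.00 mm². Overall, the cross-section is a single solid region. Net area = 12.00 mm².

12.00 mm²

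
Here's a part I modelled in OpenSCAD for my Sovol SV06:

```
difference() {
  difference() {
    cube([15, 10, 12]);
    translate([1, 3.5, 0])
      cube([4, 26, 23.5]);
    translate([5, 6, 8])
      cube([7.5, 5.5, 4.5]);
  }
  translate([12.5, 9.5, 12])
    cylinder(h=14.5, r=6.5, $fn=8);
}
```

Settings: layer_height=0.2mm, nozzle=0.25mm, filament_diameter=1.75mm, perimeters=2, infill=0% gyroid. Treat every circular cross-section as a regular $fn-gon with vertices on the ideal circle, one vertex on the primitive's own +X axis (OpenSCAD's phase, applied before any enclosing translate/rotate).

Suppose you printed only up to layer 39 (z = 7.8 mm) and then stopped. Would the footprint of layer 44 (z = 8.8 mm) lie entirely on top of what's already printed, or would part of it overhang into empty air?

Compare the two slices. At z = 7.8: the cube is present — its section is the full 15×10 rectangle (area 150.00 mm²); the cube at (1, 3.5) is present — its section is the full 4×26 rectangle (area 104.00 mm²); the cube at (5, 6) is absent (z outside [8, 12.5]); Subtracting the remaining from the first: starting from the 15×10 cube (150.00 mm²), the 4×26 cube at (1, 3.5) partially overlaps it — only the 26.00 mm² overlap (of its 104.00 mm²) is removed, clipping the outline — area = 124.00 mm²; the cylinder at (12.5, 9.5) is absent (z outside [12, 26.5]); Subtracting the remaining from the first: none of the subtracted shapes is present at this height, so the result so far is unchanged — area = 124.00 mm². At z = 8.8: the cube is present — its section is the full 15×10 rectangle (area 150.00 mm²); the cube at (1, 3.5) (footprint 4×26) is included at this height (area 104.00 mm²); the cube at (5, 6) is present — its section is the full 7.5×5.5 rectangle (area 41.25 mm²); Subtracting the remaining from the first: starting from the 15×10 cube (150.00 mm²), the 4×26 cube at (1, 3.5) partially overlaps it — only the 26.00 mm² overlap (of its 104.00 mm²) is removed, clipping the outline; the 7.5×5.5 cube at (5, 6) partially overlaps it — only the 30.00 mm² overlap (of its 41.25 mm²) is removed, clipping the outline — area = 94.00 mm²; the cylinder at (12.5, 9.5) is absent (z outside [12, 26.5]); After the difference (first − rest): none of the subtracted shapes is present at this height, so the result so far is unchanged — area = 94.00 mm². Checking containment: the cross-section at z = 8.8 is a subset of the cross-section at z = 7.8.

entirely on top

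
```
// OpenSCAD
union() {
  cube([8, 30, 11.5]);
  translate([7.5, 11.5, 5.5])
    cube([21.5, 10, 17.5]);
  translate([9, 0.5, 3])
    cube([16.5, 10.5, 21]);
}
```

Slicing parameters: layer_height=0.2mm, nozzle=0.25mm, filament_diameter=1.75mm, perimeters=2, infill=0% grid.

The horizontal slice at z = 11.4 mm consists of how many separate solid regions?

At z = 11.4 mm: the cube (footprint 8×30) is included at this height; the cube at (7.5, 11.5) (footprint 21.5×10) is included at this height; the 16.5×10.5 cube at (9, 0.5) contributes its full rectangle; Combining (union): the regions partially overlap (shared area 5.00 mm²), so overlapping operands fuse into one piece — 2 connected regions. The result has 2 disconnected regions.

2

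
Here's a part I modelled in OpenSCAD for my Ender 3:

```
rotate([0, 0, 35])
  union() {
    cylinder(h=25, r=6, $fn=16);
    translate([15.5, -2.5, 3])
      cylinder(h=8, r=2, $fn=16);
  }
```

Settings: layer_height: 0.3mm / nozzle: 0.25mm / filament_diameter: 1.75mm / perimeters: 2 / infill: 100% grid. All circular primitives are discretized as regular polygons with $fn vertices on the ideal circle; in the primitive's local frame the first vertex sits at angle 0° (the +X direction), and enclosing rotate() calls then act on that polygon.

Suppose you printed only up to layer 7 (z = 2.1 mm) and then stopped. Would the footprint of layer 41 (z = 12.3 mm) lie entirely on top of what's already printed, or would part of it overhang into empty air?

entirely on top

Compare the two slices. At z = 2.1: the r=6 cylinder contributes a regular 16-gon of circumradius 6 (area = (16/2)·6.000²·sin(360°/16) = 110.21 mm²); the cylinder at (15.5, -2.5) is not intersected at this z (z outside [3, 11]); Combining (union): only the r=6 cylinder is present, so the union is just that shape — area = 110.21 mm²; (rotated 35° about Z; rotation is an isometry so areas/perimeters/island counts are preserved). At z = 12.3: the r=6 cylinder gives a regular 16-gon of circumradius 6 (constant along its height) (area = (16/2)·6.000²·sin(360°/16) = 110.21 mm²); the cylinder at (15.5, -2.5) is absent (z outside [3, 11]); Combining (union): only the r=6 cylinder is present, so the union is just that shape — area = 110.21 mm²; (whole slice rotated 35° about Z — lengths, areas and connectivity unchanged). Checking containment: the cross-section at z = 12.3 is a subset of the cross-section at z = 2.1.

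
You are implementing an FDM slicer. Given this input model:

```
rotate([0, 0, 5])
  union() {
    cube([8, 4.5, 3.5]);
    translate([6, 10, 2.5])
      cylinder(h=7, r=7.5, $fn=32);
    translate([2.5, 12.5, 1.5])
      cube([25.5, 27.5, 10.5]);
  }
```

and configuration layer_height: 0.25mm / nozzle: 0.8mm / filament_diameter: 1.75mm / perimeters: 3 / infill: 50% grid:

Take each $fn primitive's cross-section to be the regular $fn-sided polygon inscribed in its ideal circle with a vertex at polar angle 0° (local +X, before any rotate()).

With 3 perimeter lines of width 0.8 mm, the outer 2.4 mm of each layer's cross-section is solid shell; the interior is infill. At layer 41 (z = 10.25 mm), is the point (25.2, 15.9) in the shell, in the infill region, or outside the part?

shell

At z = 10.25 mm: the cube does not reach this height (z outside [0, 3.5]); the cylinder at (6, 10) is absent (z outside [2.5, 9.5]); the cube at (2.5, 12.5) is present — its section is the full 25.5×27.5 rectangle; Taking the union: only the 25.5×27.5 cube at (2.5, 12.5) is present, so the union is just that shape — 1 connected region; (whole slice rotated 5° about Z — lengths, areas and connectivity unchanged). Overall, the cross-section is a single solid region. Undo the 5° rotation: the query point maps to (26.490, 13.643) in the un-rotated model frame. The nearest boundary edge runs (2.50, 12.50)→(28.00, 12.50); distance from the point to it = 1.14 mm. The point is inside the cross-section, 1.14 mm from the nearest boundary — within the 2.4 mm shell band (3 × 0.8).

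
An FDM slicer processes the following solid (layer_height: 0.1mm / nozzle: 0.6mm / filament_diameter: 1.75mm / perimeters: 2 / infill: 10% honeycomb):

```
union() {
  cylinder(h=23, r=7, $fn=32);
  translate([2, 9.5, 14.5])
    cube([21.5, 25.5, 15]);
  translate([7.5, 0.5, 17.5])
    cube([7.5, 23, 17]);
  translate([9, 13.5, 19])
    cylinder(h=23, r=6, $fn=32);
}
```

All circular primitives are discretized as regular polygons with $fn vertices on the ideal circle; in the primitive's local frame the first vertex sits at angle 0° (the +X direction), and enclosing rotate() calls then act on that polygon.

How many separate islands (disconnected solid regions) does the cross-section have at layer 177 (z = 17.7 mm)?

At z = 17.7 mm: the r=7 cylinder contributes a regular 32-gon of circumradius 7; the 21.5×25.5 cube at (2, 9.5) contributes its full rectangle; the cube at (7.5, 0.5) is present — its section is the full 7.5×23 rectangle; the cylinder at (9, 13.5) is absent (z outside [19, 42]); Merging all regions: the regions partially overlap (shared area 105.00 mm²), so overlapping operands fuse into one piece — 2 connected regions. Overall, the cross-section has 2 separate islands. Island count = 2.

2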